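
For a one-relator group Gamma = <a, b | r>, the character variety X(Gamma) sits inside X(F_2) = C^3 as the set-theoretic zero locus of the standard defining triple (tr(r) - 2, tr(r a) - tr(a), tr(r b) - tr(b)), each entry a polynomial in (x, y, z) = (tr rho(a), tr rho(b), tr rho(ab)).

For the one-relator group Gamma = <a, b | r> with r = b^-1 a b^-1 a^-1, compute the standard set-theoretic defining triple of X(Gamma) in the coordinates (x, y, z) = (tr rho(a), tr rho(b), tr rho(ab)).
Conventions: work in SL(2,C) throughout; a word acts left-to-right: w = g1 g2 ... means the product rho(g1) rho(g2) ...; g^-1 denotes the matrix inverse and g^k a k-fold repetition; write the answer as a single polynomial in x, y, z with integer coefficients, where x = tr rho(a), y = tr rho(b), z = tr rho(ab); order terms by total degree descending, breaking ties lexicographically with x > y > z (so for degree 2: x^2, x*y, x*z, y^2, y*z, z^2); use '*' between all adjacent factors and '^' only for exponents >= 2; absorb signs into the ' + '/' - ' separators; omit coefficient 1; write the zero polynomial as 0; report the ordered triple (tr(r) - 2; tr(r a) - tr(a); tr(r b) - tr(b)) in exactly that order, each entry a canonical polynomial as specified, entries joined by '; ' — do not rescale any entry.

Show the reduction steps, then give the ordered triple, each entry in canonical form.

x*y*z - x^2 - z^2; x*y^2 - y*z - 2*x; 0

apply: trace(b^-1) = trace(b) = y
apply: trace(a b a) = trace(a) trace(b a) - trace(b) = x*z - y
trace(a b a b) = trace(a b) trace(a b) - trace(1) = z^2 - 2
use: trace(b a b^-1 a) = trace(a b a) trace(b) - trace(a b a b) = x*y*z - y^2 - z^2 + 2
use: trace(a b^-1 a^-1 b) = trace(b a b^-1) trace(a) - trace(b a b^-1 a) = -x*y*z + x^2 + y^2 + z^2 - 2
trace(b^-1 a b^-1 a^-1) = trace(a b^-1 a^-1) trace(b) - trace(a b^-1 a^-1 b) = x*y*z - x^2 - z^2 + 2
trace(b^-1 a) = trace(a) trace(b) - trace(a b)   [inverse elimination on b] = x*y - z
apply: trace(b^-1 a b^-1) = trace(b^-1 a) trace(b) - trace(b^-1 a b)   [inverse elimination on b] = x*y^2 - y*z - x
assemble the triple (trace(r) - 2; trace(r a) - x; trace(r b) - y)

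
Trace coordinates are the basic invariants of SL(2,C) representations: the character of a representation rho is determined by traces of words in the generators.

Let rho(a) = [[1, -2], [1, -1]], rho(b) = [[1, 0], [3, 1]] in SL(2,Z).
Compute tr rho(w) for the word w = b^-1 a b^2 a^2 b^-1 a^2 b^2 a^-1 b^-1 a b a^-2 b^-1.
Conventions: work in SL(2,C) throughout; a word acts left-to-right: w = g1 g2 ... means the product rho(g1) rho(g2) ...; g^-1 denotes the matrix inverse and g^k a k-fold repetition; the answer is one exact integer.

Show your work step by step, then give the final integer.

-642

rho(b^-1) = [[1, 0], [-3, 1]]
... * rho(a) = [[1, -2], [1, -1]]  ->  [[1, -2], [-2, 5]]
... * rho(b) = [[1, 0], [3, 1]]  ->  [[-5, -2], [13, 5]]
... * rho(b) = [[1, 0], [3, 1]]  ->  [[-11, -2], [28, 5]]
... * rho(a) = [[1, -2], [1, -1]]  ->  [[-13, 24], [33, -61]]
... * rho(a) = [[1, -2], [1, -1]]  ->  [[11, 2], [-28, -5]]
... * rho(b^-1) = [[1, 0], [-3, 1]]  ->  [[5, 2], [-13, -5]]
... * rho(a) = [[1, -2], [1, -1]]  ->  [[7, -12], [-18, 31]]
... * rho(a) = [[1, -2], [1, -1]]  ->  [[-5, -2], [13, 5]]
... * rho(b) = [[1, 0], [3, 1]]  ->  [[-11, -2], [28, 5]]
... * rho(b) = [[1, 0], [3, 1]]  ->  [[-17, -2], [43, 5]]
... * rho(a^-1) = [[-1, 2], [-1, 1]]  ->  [[19, -36], [-48, 91]]
... * rho(b^-1) = [[1, 0], [-3, 1]]  ->  [[127, -36], [-321, 91]]
... * rho(a) = [[1, -2], [1, -1]]  ->  [[91, -218], [-230, 551]]
... * rho(b) = [[1, 0], [3, 1]]  ->  [[-563, -218], [1423, 551]]
... * rho(a^-1) = [[-1, 2], [-1, 1]]  ->  [[781, -1344], [-1974, 3397]]
... * rho(a^-1) = [[-1, 2], [-1, 1]]  ->  [[563, 218], [-1423, -551]]
... * rho(b^-1) = [[1, 0], [-3, 1]]  ->  [[-91, 218], [230, -551]]
tr = -91 + -551 = -642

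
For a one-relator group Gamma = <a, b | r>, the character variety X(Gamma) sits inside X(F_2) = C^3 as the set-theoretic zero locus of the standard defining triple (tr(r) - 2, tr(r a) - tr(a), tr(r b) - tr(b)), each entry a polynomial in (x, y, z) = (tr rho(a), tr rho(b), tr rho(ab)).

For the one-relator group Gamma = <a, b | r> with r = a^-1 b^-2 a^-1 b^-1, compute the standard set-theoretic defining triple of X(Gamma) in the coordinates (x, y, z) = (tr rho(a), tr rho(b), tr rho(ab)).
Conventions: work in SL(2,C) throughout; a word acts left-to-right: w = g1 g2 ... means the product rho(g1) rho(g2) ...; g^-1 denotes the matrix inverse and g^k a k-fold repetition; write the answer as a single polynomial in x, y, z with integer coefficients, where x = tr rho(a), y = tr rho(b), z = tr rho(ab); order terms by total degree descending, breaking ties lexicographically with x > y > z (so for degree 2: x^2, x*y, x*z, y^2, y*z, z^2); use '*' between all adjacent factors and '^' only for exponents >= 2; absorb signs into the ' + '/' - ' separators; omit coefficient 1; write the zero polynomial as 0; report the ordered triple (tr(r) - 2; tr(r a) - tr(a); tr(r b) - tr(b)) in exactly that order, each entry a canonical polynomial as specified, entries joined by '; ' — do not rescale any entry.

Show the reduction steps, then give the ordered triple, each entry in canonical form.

y*z^2 - x*z - y - 2; y^2*z - x*y - x - z; x*y*z - x^2 - y^2 - y + 2

tr(a^-1) = tr(a) = x
tr(a^-1 b) = tr(b) * tr(a) - tr(b a)   [inverse elimination on a] = x*y - z
tr(b^-1 a^-1) = tr(a^-1) * tr(b) - tr(a^-1 b)   [inverse elimination on b] = z
tr(b^-1 a^-1 b^-1) = tr(b^-1 a^-1) * tr(b) - tr(b^-1 a^-1 b)   [inverse elimination on b] = y*z - x
tr(b^-1 a^-1 b^-2) = tr(b^-1 a^-1 b^-1) * tr(b) - tr(b^-1 a^-1)   [inverse elimination on b] = y^2*z - x*y - z
tr(b^-1 a b^-1) = tr(a b^-1) * tr(b) - tr(a)   [inverse elimination on b] = x*y^2 - y*z - x
tr(a^2) = tr(a) * tr(a) - tr(1)   [square of a] = x^2 - 2
tr(a^2 b) = tr(a) * tr(b a) - tr(b)   [square of a] = x*z - y
tr(a b^-1 a) = tr(a^2) * tr(b) - tr(a^2 b)   [inverse elimination on b] = x^2*y - x*z - y
tr(a b a b) = tr(a b) * tr(a b) - tr(1)   [split at a repeated a] = z^2 - 2
tr(a b^-1 a b) = tr(a b a) * tr(b) - tr(a b a b)   [inverse elimination on b] = x*y*z - y^2 - z^2 + 2
tr(b^-1 a b^-1 a) = tr(a b^-1 a) * tr(b) - tr(a b^-1 a b)   [inverse elimination on b] = x^2*y^2 - 2*x*y*z + z^2 - 2
tr(a b^-1 a^-1 b^-1) = tr(b^-1 a b^-1) * tr(a) - tr(b^-1 a b^-1 a)   [inverse elimination on a] = x*y*z - x^2 - z^2 + 2
tr(b^-1 a^-1 b^-2 a) = tr(a b^-1 a^-1 b^-1) * tr(b) - tr(a b^-1 a^-1)   [inverse elimination on b] = x*y^2*z - x^2*y - y*z^2 + y
tr(a^-1 b^-2 a^-1 b^-1) = tr(b^-1 a^-1 b^-2) * tr(a) - tr(b^-1 a^-1 b^-2 a)   [inverse elimination on a] = y*z^2 - x*z - y
tr(a^-1 b^-2 a^-1) = tr(b^-1 a^-2) * tr(b) - tr(b^-1 a^-2 b) = x*y*z - x^2 - y^2 + 2
assemble the triple (tr(r) - 2; tr(r a) - x; tr(r b) - y)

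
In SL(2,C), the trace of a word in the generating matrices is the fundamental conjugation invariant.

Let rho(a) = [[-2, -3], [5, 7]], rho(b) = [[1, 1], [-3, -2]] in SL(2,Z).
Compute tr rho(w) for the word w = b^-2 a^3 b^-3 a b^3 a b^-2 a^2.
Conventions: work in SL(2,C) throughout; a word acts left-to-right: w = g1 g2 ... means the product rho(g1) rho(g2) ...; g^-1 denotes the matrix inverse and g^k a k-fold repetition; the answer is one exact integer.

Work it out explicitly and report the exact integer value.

rho(b^-1) = [[-2, -1], [3, 1]]
... * rho(b^-1) = [[-2, -1], [3, 1]]  ->  [[1, 1], [-3, -2]]
... * rho(a) = [[-2, -3], [5, 7]]  ->  [[3, 4], [-4, -5]]
... * rho(a) = [[-2, -3], [5, 7]]  ->  [[14, 19], [-17, -23]]
... * rho(a) = [[-2, -3], [5, 7]]  ->  [[67, 91], [-81, -110]]
... * rho(b^-1) = [[-2, -1], [3, 1]]  ->  [[139, 24], [-168, -29]]
... * rho(b^-1) = [[-2, -1], [3, 1]]  ->  [[-206, -115], [249, 139]]
... * rho(b^-1) = [[-2, -1], [3, 1]]  ->  [[67, 91], [-81, -110]]
... * rho(a) = [[-2, -3], [5, 7]]  ->  [[321, 436], [-388, -527]]
... * rho(b) = [[1, 1], [-3, -2]]  ->  [[-987, -551], [1193, 666]]
... * rho(b) = [[1, 1], [-3, -2]]  ->  [[666, 115], [-805, -139]]
... * rho(b) = [[1, 1], [-3, -2]]  ->  [[321, 436], [-388, -527]]
... * rho(a) = [[-2, -3], [5, 7]]  ->  [[1538, 2089], [-1859, -2525]]
... * rho(b^-1) = [[-2, -1], [3, 1]]  ->  [[3191, 551], [-3857, -666]]
... * rho(b^-1) = [[-2, -1], [3, 1]]  ->  [[-4729, -2640], [5716, 3191]]
... * rho(a) = [[-2, -3], [5, 7]]  ->  [[-3742, -4293], [4523, 5189]]
... * rho(a) = [[-2, -3], [5, 7]]  ->  [[-13981, -18825], [16899, 22754]]
tr = -13981 + 22754 = 8773

8773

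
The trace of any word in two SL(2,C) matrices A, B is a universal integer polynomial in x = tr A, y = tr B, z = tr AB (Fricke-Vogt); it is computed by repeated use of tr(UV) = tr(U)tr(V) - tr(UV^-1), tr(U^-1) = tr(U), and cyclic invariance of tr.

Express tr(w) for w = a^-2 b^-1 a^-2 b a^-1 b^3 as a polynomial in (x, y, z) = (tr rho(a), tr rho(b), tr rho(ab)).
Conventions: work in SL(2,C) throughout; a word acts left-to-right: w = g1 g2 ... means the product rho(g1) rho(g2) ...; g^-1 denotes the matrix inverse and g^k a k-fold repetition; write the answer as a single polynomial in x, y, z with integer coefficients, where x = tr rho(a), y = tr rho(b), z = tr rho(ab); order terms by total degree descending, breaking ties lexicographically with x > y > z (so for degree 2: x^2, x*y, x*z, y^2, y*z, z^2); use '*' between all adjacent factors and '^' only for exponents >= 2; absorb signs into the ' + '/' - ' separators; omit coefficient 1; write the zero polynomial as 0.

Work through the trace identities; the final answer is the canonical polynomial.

trace(b^2) = trace(b) * trace(b) - trace(1) = y^2 - 2
trace(b^3) = trace(b) * trace(b^2) - trace(b) = y^3 - 3*y
reduce: trace(a b^2) = trace(b) * trace(a b) - trace(a) = y*z - x
reduce: trace(b^3 a) = trace(b) * trace(a b^2) - trace(a b) = y^2*z - x*y - z
reduce: trace(a^-1 b^3) = trace(b^3) * trace(a) - trace(b^3 a) = x*y^3 - y^2*z - 2*x*y + z
trace(b^3 a^-2) = trace(a^-1 b^3) * trace(a) - trace(a^-1 b^3 a) = x^2*y^3 - x*y^2*z - 2*x^2*y - y^3 + x*z + 3*y
trace(b^4) = trace(b) * trace(b^3) - trace(b^2) = y^4 - 4*y^2 + 2
reduce: trace(b a b^3) = trace(b) * trace(b a b^2) - trace(b a b) = y^3*z - x*y^2 - 2*y*z + x
reduce: trace(b a b^4) = trace(b) * trace(b a b^3) - trace(b a b^2) = y^4*z - x*y^3 - 3*y^2*z + 2*x*y + z
trace(a b a b) = trace(b a) * trace(b a) - trace(1) = z^2 - 2
trace(a b a) = trace(a) * trace(b a) - trace(b) = x*z - y
trace(a b a b^2) = trace(b) * trace(a b a b) - trace(a b a) = y*z^2 - x*z - y
reduce: trace(b a b a b^2) = trace(b) * trace(a b a b^2) - trace(a b a b) = y^2*z^2 - x*y*z - y^2 - z^2 + 2
trace(b a b^4 a) = trace(b) * trace(b a b a b^2) - trace(b a b a b) = y^3*z^2 - x*y^2*z - y^3 - 2*y*z^2 + x*z + 3*y
trace(a b^4 a^-1 b) = trace(b a b^4) * trace(a) - trace(b a b^4 a) = x*y^4*z - x^2*y^3 - y^3*z^2 - 2*x*y^2*z + 2*x^2*y + y^3 + 2*y*z^2 - 3*y
reduce: trace(a^-1 b^-1 a b^4) = trace(a b^4 a^-1) * trace(b) - trace(a b^4 a^-1 b) = -x*y^4*z + x^2*y^3 + y^5 + y^3*z^2 + 2*x*y^2*z - 2*x^2*y - 5*y^3 - 2*y*z^2 + 5*y
trace(b^4 a^-2 b^-1 a) = trace(a^-1 b^-1 a b^4) * trace(a) - trace(a^-1 b^-1 a b^4 a) = -x^2*y^4*z + x^3*y^3 + x*y^5 + x*y^3*z^2 + 2*x^2*y^2*z - 2*x^3*y - 5*x*y^3 - 2*x*y*z^2 - y^2*z + 6*x*y + z
so trace(b^3 a^-2 b^-1 a^-1 b) = trace(b^4 a^-2 b^-1) * trace(a) - trace(b^4 a^-2 b^-1 a) = x^2*y^4*z - x*y^5 - x*y^3*z^2 - 3*x^2*y^2*z + 4*x*y^3 + 2*x*y*z^2 + x^2*z + y^2*z - 3*x*y - z
so trace(a^2 b a b) = trace(a) * trace(b a b a) - trace(b a b) = x*z^2 - y*z - x
so trace(a^2 b a) = trace(a) * trace(a b a) - trace(a b) = x^2*z - x*y - z
reduce: trace(a^2 b a b^2) = trace(b) * trace(a^2 b a b) - trace(a^2 b a) = x*y*z^2 - x^2*z - y^2*z + z
trace(a b a b^3 a) = trace(b) * trace(a^2 b a b^2) - trace(a^2 b a b) = x*y^2*z^2 - x^2*y*z - y^3*z - x*z^2 + 2*y*z + x
so trace(a b a b a b) = trace(a b) * trace(a b a b) - trace(a^-1 b^-1) = z^3 - 3*z
reduce: trace(b a b a b a b) = trace(b) * trace(a b a b a b) - trace(a b a b a) = y*z^3 - x*z^2 - 2*y*z + x
trace(a b a b^3 a b) = trace(b) * trace(b a b a b a b) - trace(b a b a b a) = y^2*z^3 - x*y*z^2 - 2*y^2*z - z^3 + x*y + 3*z
trace(b^-1 a b a b^3 a) = trace(a b a b^3 a) * trace(b) - trace(a b a b^3 a b) = x*y^3*z^2 - x^2*y^2*z - y^4*z - y^2*z^3 + 4*y^2*z + z^3 - 3*z
so trace(b a b^3 a^-1 b^-1 a) = trace(b^-1 a b a b^3) * trace(a) - trace(b^-1 a b a b^3 a) = -x*y^3*z^2 + x^2*y^2*z + y^4*z + y^2*z^3 + x*y*z^2 - x^2*z - 4*y^2*z - z^3 - x*y + 3*z
reduce: trace(a^-1 b^-1 a^-1 b a b^3) = trace(b a b^3 a^-1 b^-1) * trace(a) - trace(b a b^3 a^-1 b^-1 a) = x*y^3*z^2 - x^2*y^2*z - y^4*z - y^2*z^3 + x*y^3 - x*y*z^2 + x^2*z + 4*y^2*z + z^3 - 2*x*y - 3*z
trace(a^-1 b a b^2) = trace(b a b^2) * trace(a) - trace(b a b^2 a) = x*y^2*z - x^2*y - y*z^2 + y
trace(b^3 a^-2 b^-1 a^-1 b a) = trace(a^-1 b^-1 a^-1 b a b^3) * trace(a) - trace(a^-1 b^-1 a^-1 b a b^3 a) = x^2*y^3*z^2 - x^3*y^2*z - x*y^4*z - x*y^2*z^3 + x^2*y^3 - x^2*y*z^2 + x^3*z + 3*x*y^2*z + x*z^3 - x^2*y + y*z^2 - 3*x*z - y
trace(a^-1 b a^-1 b^3 a^-2 b^-1) = trace(b^3 a^-2 b^-1 a^-1 b) * trace(a) - trace(b^3 a^-2 b^-1 a^-1 b a) = x^3*y^4*z - x^2*y^5 - 2*x^2*y^3*z^2 - 2*x^3*y^2*z + x*y^4*z + x*y^2*z^3 + 3*x^2*y^3 + 3*x^2*y*z^2 - 2*x*y^2*z - x*z^3 - 2*x^2*y - y*z^2 + 2*x*z + y
reduce: trace(a^-1 b^3 a^-2) = trace(a^-2 b^3) * trace(a) - trace(a^-2 b^3 a) = x^3*y^3 - x^2*y^2*z - 2*x^3*y - 2*x*y^3 + x^2*z + y^2*z + 5*x*y - z
so trace(a^-2 b^-1 a^-2 b a^-1 b^3) = trace(a^-1 b a^-1 b^3 a^-2 b^-1) * trace(a) - trace(a^-1 b a^-1 b^3 a^-2 b^-1 a) = x^4*y^4*z - x^3*y^5 - 2*x^3*y^3*z^2 - 2*x^4*y^2*z + x^2*y^4*z + x^2*y^2*z^3 + 2*x^3*y^3 + 3*x^3*y*z^2 - x^2*y^2*z - x^2*z^3 + 2*x*y^3 - x*y*z^2 + x^2*z - y^2*z - 4*x*y + z

x^4*y^4*z - x^3*y^5 - 2*x^3*y^3*z^2 - 2*x^4*y^2*z + x^2*y^4*z + x^2*y^2*z^3 + 2*x^3*y^3 + 3*x^3*y*z^2 - x^2*y^2*z - x^2*z^3 + 2*x*y^3 - x*y*z^2 + x^2*z - y^2*z - 4*x*y + z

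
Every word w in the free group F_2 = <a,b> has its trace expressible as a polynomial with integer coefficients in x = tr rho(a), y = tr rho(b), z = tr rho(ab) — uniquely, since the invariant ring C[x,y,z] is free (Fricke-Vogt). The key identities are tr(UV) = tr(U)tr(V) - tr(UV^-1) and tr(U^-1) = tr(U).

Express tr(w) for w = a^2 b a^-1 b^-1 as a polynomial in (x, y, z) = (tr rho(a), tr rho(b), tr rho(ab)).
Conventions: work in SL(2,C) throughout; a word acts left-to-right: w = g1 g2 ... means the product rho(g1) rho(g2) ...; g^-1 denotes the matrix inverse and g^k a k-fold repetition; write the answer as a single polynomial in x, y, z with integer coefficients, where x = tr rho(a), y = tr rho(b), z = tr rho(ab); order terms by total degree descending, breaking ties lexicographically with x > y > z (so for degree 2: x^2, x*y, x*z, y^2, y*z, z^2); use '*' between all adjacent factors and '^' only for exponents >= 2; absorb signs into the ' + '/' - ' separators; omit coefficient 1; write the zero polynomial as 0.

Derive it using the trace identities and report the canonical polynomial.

-x^2*y*z + x^3 + x*y^2 + x*z^2 - 3*x

and tr(a^2) = tr(a)*tr(a) - tr(1)   [square of a] = x^2 - 2
next, tr(a b a) = tr(a)*tr(b a) - tr(b)   [square of a] = x*z - y
tr(a^2 b a) = tr(a)*tr(a b a) - tr(a b)   [square of a] = x^2*z - x*y - z
next, tr(b a b a) = tr(b a)*tr(b a) - tr(1)   [split at a repeated b] = z^2 - 2
next, tr(b a b) = tr(b)*tr(a b) - tr(a)   [square of b] = y*z - x
next, tr(a^2 b a b) = tr(a)*tr(b a b a) - tr(b a b)   [square of a] = x*z^2 - y*z - x
tr(b^-1 a^2 b a) = tr(a^2 b a)*tr(b) - tr(a^2 b a b)   [inverse elimination on b] = x^2*y*z - x*y^2 - x*z^2 + x
and tr(a^2 b a^-1 b^-1) = tr(b^-1 a^2 b)*tr(a) - tr(b^-1 a^2 b a)   [inverse elimination on a] = -x^2*y*z + x^3 + x*y^2 + x*z^2 - 3*x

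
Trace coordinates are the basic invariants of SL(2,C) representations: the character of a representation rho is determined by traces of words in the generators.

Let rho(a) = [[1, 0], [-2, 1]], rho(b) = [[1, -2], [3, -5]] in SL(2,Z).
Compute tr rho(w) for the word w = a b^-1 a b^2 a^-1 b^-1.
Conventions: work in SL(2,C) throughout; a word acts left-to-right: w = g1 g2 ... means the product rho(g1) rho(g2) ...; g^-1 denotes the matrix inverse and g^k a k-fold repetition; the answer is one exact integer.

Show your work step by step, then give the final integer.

514

rho(a) = [[1, 0], [-2, 1]]
... * rho(b^-1) = [[-5, 2], [-3, 1]]  ->  [[-5, 2], [7, -3]]
... * rho(a) = [[1, 0], [-2, 1]]  ->  [[-9, 2], [13, -3]]
... * rho(b) = [[1, -2], [3, -5]]  ->  [[-3, 8], [4, -11]]
... * rho(b) = [[1, -2], [3, -5]]  ->  [[21, -34], [-29, 47]]
... * rho(a^-1) = [[1, 0], [2, 1]]  ->  [[-47, -34], [65, 47]]
... * rho(b^-1) = [[-5, 2], [-3, 1]]  ->  [[337, -128], [-466, 177]]
tr = 337 + 177 = 514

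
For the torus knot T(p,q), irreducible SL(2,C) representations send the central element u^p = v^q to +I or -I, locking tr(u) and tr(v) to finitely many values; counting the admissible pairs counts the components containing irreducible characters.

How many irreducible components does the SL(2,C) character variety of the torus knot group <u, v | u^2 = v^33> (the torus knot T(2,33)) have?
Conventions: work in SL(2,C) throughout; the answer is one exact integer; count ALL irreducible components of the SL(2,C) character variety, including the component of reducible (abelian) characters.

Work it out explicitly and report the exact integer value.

17

In the torus knot group T(2,33), u^2 = v^33 is central, so an irreducible representation sends it to +I or -I (Schur).
On an irreducible component, tr(u) is locked at 2*cos(pi*alpha/2) for some alpha in 1..1, and tr(v) at 2*cos(pi*beta/33) for some beta in 1..32.
u^2 = (-1)^alpha I and v^33 = (-1)^beta I must agree, so alpha and beta have equal parity.
Counting: 1 odd alphas x 16 odd betas + 0 even alphas x 16 even betas = 16 + 0 = 16.
Total: 16 irreducible-character components + 1 reducible (abelian) component = 17.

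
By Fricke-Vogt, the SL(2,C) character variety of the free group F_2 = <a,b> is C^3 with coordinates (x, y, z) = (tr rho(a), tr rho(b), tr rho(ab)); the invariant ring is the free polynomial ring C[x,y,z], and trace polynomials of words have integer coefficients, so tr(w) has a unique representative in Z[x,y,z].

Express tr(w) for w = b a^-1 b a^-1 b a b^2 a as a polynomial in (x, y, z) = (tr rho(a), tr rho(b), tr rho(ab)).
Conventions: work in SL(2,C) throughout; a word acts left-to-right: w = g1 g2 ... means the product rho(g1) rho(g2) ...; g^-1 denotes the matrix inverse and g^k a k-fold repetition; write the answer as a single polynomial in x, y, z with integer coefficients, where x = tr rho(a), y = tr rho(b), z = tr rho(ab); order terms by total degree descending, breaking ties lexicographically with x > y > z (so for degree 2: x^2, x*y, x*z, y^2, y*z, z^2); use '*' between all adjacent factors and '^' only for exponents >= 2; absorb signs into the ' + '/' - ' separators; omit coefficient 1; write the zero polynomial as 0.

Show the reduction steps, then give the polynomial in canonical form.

apply: trace(a b a b) = trace(a b) trace(a b) - trace(1)   [split at a repeated a] = z^2 - 2
trace(a b a) = trace(a) trace(b a) - trace(b)   [square of a] = x*z - y
use: trace(a b^2 a b) = trace(b) trace(a b a b) - trace(a b a)   [square of b] = y*z^2 - x*z - y
use: trace(a^2) = trace(a) trace(a) - trace(1)   [square of a] = x^2 - 2
trace(a b^2 a) = trace(b) trace(a^2 b) - trace(a^2)   [square of b] = x*y*z - x^2 - y^2 + 2
trace(b a b^2 a b) = trace(b) trace(a b^2 a b) - trace(a b^2 a)   [square of b] = y^2*z^2 - 2*x*y*z + x^2 - 2
trace(b^2 a b^2 a b) = trace(b) trace(b a b^2 a b) - trace(b a b^2 a)   [square of b] = y^3*z^2 - 2*x*y^2*z + x^2*y - y*z^2 + x*z - y
trace(a b a b a b) = trace(b a) trace(b a b a) - trace(b^-1 a^-1)   [split at a repeated b] = z^3 - 3*z
use: trace(b a b) = trace(b) trace(a b) - trace(a)   [square of b] = y*z - x
use: trace(a b a b a) = trace(a) trace(b a b a) - trace(b a b)   [square of a] = x*z^2 - y*z - x
apply: trace(a b^2 a b a b) = trace(b) trace(a b a b a b) - trace(a b a b a)   [square of b] = y*z^3 - x*z^2 - 2*y*z + x
apply: trace(a b a^2) = trace(a) trace(a b a) - trace(a b)   [square of a] = x^2*z - x*y - z
apply: trace(a b^2 a b a) = trace(b) trace(a b a^2 b) - trace(a b a^2)   [square of b] = x*y*z^2 - x^2*z - y^2*z + z
trace(b^2 a b^2 a b a) = trace(b) trace(a b^2 a b a b) - trace(a b^2 a b a)   [square of b] = y^2*z^3 - 2*x*y*z^2 + x^2*z - y^2*z + x*y - z
trace(b a b^2 a b a^-1 b) = trace(b^2 a b^2 a b) trace(a) - trace(b^2 a b^2 a b a)   [inverse elimination on a] = x*y^3*z^2 - 2*x^2*y^2*z - y^2*z^3 + x^3*y + x*y*z^2 + y^2*z - 2*x*y + z
apply: trace(a b a b a b a b) = trace(b a) trace(b a b a b a) - trace(b^-1 a^-1 b^-1 a^-1)   [split at a repeated b] = z^4 - 4*z^2 + 2
apply: trace(a b a b a b a) = trace(a) trace(b a b a b a) - trace(b a b a b)   [square of a] = x*z^3 - y*z^2 - 2*x*z + y
trace(b a b a b^2 a b a) = trace(b) trace(a b a b a b a b) - trace(a b a b a b a)   [square of b] = y*z^4 - x*z^3 - 3*y*z^2 + 2*x*z + y
trace(b a b^2 a b a^-1 b a) = trace(b a b a b^2 a b) trace(a) - trace(b a b a b^2 a b a)   [inverse elimination on a] = x*y^2*z^3 - 2*x^2*y*z^2 - y*z^4 + x^3*z - x*y^2*z + x*z^3 + x^2*y + 3*y*z^2 - 3*x*z - y
trace(b a^-1 b a^-1 b a b^2 a) = trace(b a b^2 a b a^-1 b) trace(a) - trace(b a b^2 a b a^-1 b a)   [inverse elimination on a] = x^2*y^3*z^2 - 2*x^3*y^2*z - 2*x*y^2*z^3 + x^4*y + 3*x^2*y*z^2 + y*z^4 - x^3*z + 2*x*y^2*z - x*z^3 - 3*x^2*y - 3*y*z^2 + 4*x*z + y

x^2*y^3*z^2 - 2*x^3*y^2*z - 2*x*y^2*z^3 + x^4*y + 3*x^2*y*z^2 + y*z^4 - x^3*z + 2*x*y^2*z - x*z^3 - 3*x^2*y - 3*y*z^2 + 4*x*z + y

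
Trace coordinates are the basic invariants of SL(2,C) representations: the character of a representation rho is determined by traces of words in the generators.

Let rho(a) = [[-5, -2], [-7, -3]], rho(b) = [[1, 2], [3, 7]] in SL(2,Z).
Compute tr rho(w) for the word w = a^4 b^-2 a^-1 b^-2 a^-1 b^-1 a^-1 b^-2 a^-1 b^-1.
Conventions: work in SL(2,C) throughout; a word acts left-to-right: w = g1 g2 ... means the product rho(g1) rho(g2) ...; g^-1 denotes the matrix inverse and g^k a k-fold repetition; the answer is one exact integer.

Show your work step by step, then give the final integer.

17023792450562

rho(a) = [[-5, -2], [-7, -3]]
... * rho(a) = [[-5, -2], [-7, -3]]  ->  [[39, 16], [56, 23]]
... * rho(a) = [[-5, -2], [-7, -3]]  ->  [[-307, -126], [-441, -181]]
... * rho(a) = [[-5, -2], [-7, -3]]  ->  [[2417, 992], [3472, 1425]]
... * rho(b^-1) = [[7, -2], [-3, 1]]  ->  [[13943, -3842], [20029, -5519]]
... * rho(b^-1) = [[7, -2], [-3, 1]]  ->  [[109127, -31728], [156760, -45577]]
... * rho(a^-1) = [[-3, 2], [7, -5]]  ->  [[-549477, 376894], [-789319, 541405]]
... * rho(b^-1) = [[7, -2], [-3, 1]]  ->  [[-4977021, 1475848], [-7149448, 2120043]]
... * rho(b^-1) = [[7, -2], [-3, 1]]  ->  [[-39266691, 11429890], [-56406265, 16418939]]
... * rho(a^-1) = [[-3, 2], [7, -5]]  ->  [[197809303, -135682832], [284151368, -194907225]]
... * rho(b^-1) = [[7, -2], [-3, 1]]  ->  [[1791713617, -531301438], [2573781251, -763209961]]
... * rho(a^-1) = [[-3, 2], [7, -5]]  ->  [[-9094250917, 6239934424], [-13063813480, 8963612307]]
... * rho(b^-1) = [[7, -2], [-3, 1]]  ->  [[-82379559691, 24428436258], [-118337531281, 35091239267]]
... * rho(b^-1) = [[7, -2], [-3, 1]]  ->  [[-649942226611, 189187555640], [-933636436768, 271766301829]]
... * rho(a^-1) = [[-3, 2], [7, -5]]  ->  [[3274139569313, -2245822231422], [4703273423107, -3226104382681]]
... * rho(b^-1) = [[7, -2], [-3, 1]]  ->  [[29656443679457, -8794101370048], [42601227109792, -12632651228895]]
tr = 29656443679457 + -12632651228895 = 17023792450562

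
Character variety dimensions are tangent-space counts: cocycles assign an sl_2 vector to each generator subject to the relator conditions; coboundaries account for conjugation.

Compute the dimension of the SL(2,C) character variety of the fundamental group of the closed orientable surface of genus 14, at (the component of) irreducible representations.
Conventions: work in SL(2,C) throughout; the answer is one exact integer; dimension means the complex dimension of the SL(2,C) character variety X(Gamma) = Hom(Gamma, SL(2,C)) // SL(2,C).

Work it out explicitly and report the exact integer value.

The genus-14 surface group: 2g = 28 generators, one relator prod [a_i, b_i].
A cocycle assigns one sl_2 vector per generator subject to the relator condition d_2(z) = 0: dim of the unconstrained space is 3*2g = 84.
At an irreducible rho, H^2 = coker(d_2) vanishes (Poincare duality: H^2 is dual to H^0 = invariants = 0), so d_2 is surjective onto sl_2 and dim Z^1 = 84 - 3 = 81.
dim B^1 = 3 (coboundaries, injective at irreducible rho).
dim X = dim H^1 = 81 - 3 = 78.

78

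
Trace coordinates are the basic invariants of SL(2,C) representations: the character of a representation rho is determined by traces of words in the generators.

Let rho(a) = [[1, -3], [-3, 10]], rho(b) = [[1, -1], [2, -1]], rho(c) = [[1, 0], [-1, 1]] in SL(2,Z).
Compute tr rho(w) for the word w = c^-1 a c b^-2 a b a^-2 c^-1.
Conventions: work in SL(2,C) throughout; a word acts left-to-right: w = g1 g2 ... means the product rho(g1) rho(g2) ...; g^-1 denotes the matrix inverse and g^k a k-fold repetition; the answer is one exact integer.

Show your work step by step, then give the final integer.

4093

rho(c^-1) = [[1, 0], [1, 1]]
... * rho(a) = [[1, -3], [-3, 10]]  ->  [[1, -3], [-2, 7]]
... * rho(c) = [[1, 0], [-1, 1]]  ->  [[4, -3], [-9, 7]]
... * rho(b^-1) = [[-1, 1], [-2, 1]]  ->  [[2, 1], [-5, -2]]
... * rho(b^-1) = [[-1, 1], [-2, 1]]  ->  [[-4, 3], [9, -7]]
... * rho(a) = [[1, -3], [-3, 10]]  ->  [[-13, 42], [30, -97]]
... * rho(b) = [[1, -1], [2, -1]]  ->  [[71, -29], [-164, 67]]
... * rho(a^-1) = [[10, 3], [3, 1]]  ->  [[623, 184], [-1439, -425]]
... * rho(a^-1) = [[10, 3], [3, 1]]  ->  [[6782, 2053], [-15665, -4742]]
... * rho(c^-1) = [[1, 0], [1, 1]]  ->  [[8835, 2053], [-20407, -4742]]
tr = 8835 + -4742 = 4093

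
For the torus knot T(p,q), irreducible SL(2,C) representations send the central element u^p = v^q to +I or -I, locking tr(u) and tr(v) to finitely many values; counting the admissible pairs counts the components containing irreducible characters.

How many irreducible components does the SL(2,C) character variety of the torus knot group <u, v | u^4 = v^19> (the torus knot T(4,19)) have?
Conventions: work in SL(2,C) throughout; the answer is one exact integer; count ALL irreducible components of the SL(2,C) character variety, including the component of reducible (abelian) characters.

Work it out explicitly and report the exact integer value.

Gamma = < u, v | u^4 = v^19 > (torus knot T(4,19)); the central element u^4 = v^19 acts as +I or -I in any irreducible SL(2,C) representation.
This locks tr(u) to 2*cos(pi*alpha/4), alpha in 1..3, and tr(v) to 2*cos(pi*beta/19), beta in 1..18, on each component of irreducible characters.
Consistency of u^4 = (-1)^alpha I with v^19 = (-1)^beta I forces alpha = beta (mod 2).
Counting: 2 odd alphas x 9 odd betas + 1 even alphas x 9 even betas = 18 + 9 = 27.
components with irreducible characters: 27; plus the single component of reducible (abelian) characters: total 28.

28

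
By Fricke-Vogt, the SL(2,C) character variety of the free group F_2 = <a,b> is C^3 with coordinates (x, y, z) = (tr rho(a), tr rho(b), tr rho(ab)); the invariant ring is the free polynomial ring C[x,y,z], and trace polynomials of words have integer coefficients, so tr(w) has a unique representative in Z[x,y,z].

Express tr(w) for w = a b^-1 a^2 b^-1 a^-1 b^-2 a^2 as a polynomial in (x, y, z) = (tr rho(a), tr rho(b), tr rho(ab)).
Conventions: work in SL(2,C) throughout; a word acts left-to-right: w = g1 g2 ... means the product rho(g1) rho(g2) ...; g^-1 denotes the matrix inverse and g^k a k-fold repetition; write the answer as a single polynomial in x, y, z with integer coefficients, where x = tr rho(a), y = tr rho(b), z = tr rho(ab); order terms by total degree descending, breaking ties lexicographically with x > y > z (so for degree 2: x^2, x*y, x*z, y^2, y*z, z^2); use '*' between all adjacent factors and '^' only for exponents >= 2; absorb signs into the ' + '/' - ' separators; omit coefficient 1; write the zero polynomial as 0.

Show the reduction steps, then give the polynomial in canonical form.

x^5*y^3*z - x^6*y^2 - 2*x^4*y^2*z^2 + x^5*y*z - 3*x^3*y^3*z + x^3*y*z^3 + 4*x^4*y^2 + 4*x^2*y^2*z^2 - 2*x^3*y*z + 2*x*y^3*z - x*y*z^3 - 4*x^2*y^2 - x^2*z^2 - y^2*z^2 + 2

apply: tr(a^2) = tr(a) * tr(a) - tr(1) = x^2 - 2
apply: tr(a^3) = tr(a) * tr(a^2) - tr(a) = x^3 - 3*x
use: tr(a^4) = tr(a) * tr(a^3) - tr(a^2) = x^4 - 4*x^2 + 2
apply: tr(b a^2) = tr(a) * tr(b a) - tr(b) = x*z - y
tr(a b a^2) = tr(a) * tr(b a^2) - tr(b a) = x^2*z - x*y - z
tr(a^4 b) = tr(a) * tr(a b a^2) - tr(a b a) = x^3*z - x^2*y - 2*x*z + y
use: tr(a b^-1 a^3) = tr(a^4) * tr(b) - tr(a^4 b) = x^4*y - x^3*z - 3*x^2*y + 2*x*z + y
tr(b a b a) = tr(b a) * tr(b a) - tr(1) = z^2 - 2
use: tr(b a b) = tr(b) * tr(a b) - tr(a) = y*z - x
apply: tr(b a b a^2) = tr(a) * tr(b a b a) - tr(b a b) = x*z^2 - y*z - x
use: tr(a^3 b a b) = tr(a) * tr(b a b a^2) - tr(b a b a) = x^2*z^2 - x*y*z - x^2 - z^2 + 2
apply: tr(a b^-1 a^3 b) = tr(a^3 b a) * tr(b) - tr(a^3 b a b) = x^3*y*z - x^2*y^2 - x^2*z^2 - x*y*z + x^2 + y^2 + z^2 - 2
apply: tr(a^3 b^-1 a b^-1) = tr(a b^-1 a^3) * tr(b) - tr(a b^-1 a^3 b) = x^4*y^2 - 2*x^3*y*z - 2*x^2*y^2 + x^2*z^2 + 3*x*y*z - x^2 - z^2 + 2
tr(b^-2 a^3 b^-1 a) = tr(a^3 b^-1 a b^-1) * tr(b) - tr(a^3 b^-1 a) = x^4*y^3 - 2*x^3*y^2*z - x^4*y - 2*x^2*y^3 + x^2*y*z^2 + x^3*z + 3*x*y^2*z + 2*x^2*y - y*z^2 - 2*x*z + y
tr(a^5) = tr(a) * tr(a^4) - tr(a^3) = x^5 - 5*x^3 + 5*x
tr(a^5 b) = tr(a) * tr(a b a^3) - tr(a b a^2) = x^4*z - x^3*y - 3*x^2*z + 2*x*y + z
use: tr(a^2 b^-1 a^3) = tr(a^5) * tr(b) - tr(a^5 b) = x^5*y - x^4*z - 4*x^3*y + 3*x^2*z + 3*x*y - z
use: tr(b a^2 b) = tr(b) * tr(a^2 b) - tr(a^2) = x*y*z - x^2 - y^2 + 2
use: tr(b a^2 b a^2) = tr(a) * tr(b a^2 b a) - tr(b a^2 b) = x^2*z^2 - 2*x*y*z + y^2 - 2
tr(a^3 b a^2 b) = tr(a) * tr(b a^2 b a^2) - tr(b a^2 b a) = x^3*z^2 - 2*x^2*y*z + x*y^2 - x*z^2 + y*z - x
tr(a^2 b^-1 a^3 b) = tr(a^3 b a^2) * tr(b) - tr(a^3 b a^2 b) = x^4*y*z - x^3*y^2 - x^3*z^2 - x^2*y*z + x*y^2 + x*z^2 + x
use: tr(b^-1 a^3 b^-1 a^2) = tr(a^2 b^-1 a^3) * tr(b) - tr(a^2 b^-1 a^3 b) = x^5*y^2 - 2*x^4*y*z - 3*x^3*y^2 + x^3*z^2 + 4*x^2*y*z + 2*x*y^2 - x*z^2 - y*z - x
apply: tr(a^2 b a^4) = tr(a) * tr(a^3 b a^2) - tr(a^3 b a) = x^5*z - x^4*y - 4*x^3*z + 3*x^2*y + 3*x*z - y
apply: tr(b a^4 b a) = tr(a) * tr(a b a b a^2) - tr(a b a b a) = x^3*z^2 - x^2*y*z - x^3 - 2*x*z^2 + y*z + 3*x
tr(a^2 b^2 a) = tr(a) * tr(a b^2 a) - tr(a b^2) = x^2*y*z - x^3 - x*y^2 - y*z + 3*x
tr(b a^4 b) = tr(a) * tr(a^2 b^2 a) - tr(a^2 b^2) = x^3*y*z - x^4 - x^2*y^2 - 2*x*y*z + 4*x^2 + y^2 - 2
tr(a^2 b a^4 b) = tr(a) * tr(b a^4 b a) - tr(b a^4 b) = x^4*z^2 - 2*x^3*y*z + x^2*y^2 - 2*x^2*z^2 + 3*x*y*z - x^2 - y^2 + 2
apply: tr(a^3 b^-1 a^2 b a) = tr(a^2 b a^4) * tr(b) - tr(a^2 b a^4 b) = x^5*y*z - x^4*y^2 - x^4*z^2 - 2*x^3*y*z + 2*x^2*y^2 + 2*x^2*z^2 + x^2 - 2
tr(a^2 b a b a^3) = tr(a) * tr(a^3 b a b a) - tr(a^3 b a b) = x^4*z^2 - x^3*y*z - x^4 - 3*x^2*z^2 + 2*x*y*z + 4*x^2 + z^2 - 2
tr(b a b a b a) = tr(a b a b) * tr(a b) - tr(b a) = z^3 - 3*z
tr(b a b a b) = tr(b) * tr(a b a b) - tr(a b a) = y*z^2 - x*z - y
use: tr(b a b a^2 b a) = tr(a) * tr(b a b a b a) - tr(b a b a b) = x*z^3 - y*z^2 - 2*x*z + y
tr(b^2 a b) = tr(b) * tr(a b^2) - tr(a b) = y^2*z - x*y - z
tr(b a b a^2 b) = tr(a) * tr(b^2 a b a) - tr(b^2 a b) = x*y*z^2 - x^2*z - y^2*z + z
tr(a b a^2 b a b a) = tr(a) * tr(b a b a^2 b a) - tr(b a b a^2 b) = x^2*z^3 - 2*x*y*z^2 - x^2*z + y^2*z + x*y - z
tr(a^2 b a b a^3 b) = tr(a) * tr(a b a^2 b a b a) - tr(a b a^2 b a b) = x^3*z^3 - 2*x^2*y*z^2 - x^3*z + x*y^2*z - x*z^3 + x^2*y + y*z^2 + x*z - y
tr(a^3 b^-1 a^2 b a b) = tr(a^2 b a b a^3) * tr(b) - tr(a^2 b a b a^3 b) = x^4*y*z^2 - x^3*y^2*z - x^3*z^3 - x^4*y - x^2*y*z^2 + x^3*z + x*y^2*z + x*z^3 + 3*x^2*y - x*z - y
tr(a^3 b^-1 a^2 b a b^-1) = tr(a^3 b^-1 a^2 b a) * tr(b) - tr(a^3 b^-1 a^2 b a b) = x^5*y^2*z - x^4*y^3 - 2*x^4*y*z^2 - x^3*y^2*z + x^3*z^3 + x^4*y + 2*x^2*y^3 + 3*x^2*y*z^2 - x^3*z - x*y^2*z - x*z^3 - 2*x^2*y + x*z - y
tr(b^-2 a^3 b^-1 a^2 b a) = tr(a^3 b^-1 a^2 b a b^-1) * tr(b) - tr(a^3 b^-1 a^2 b a) = x^5*y^3*z - x^4*y^4 - 2*x^4*y^2*z^2 - x^5*y*z - x^3*y^3*z + x^3*y*z^3 + 2*x^4*y^2 + x^4*z^2 + 2*x^2*y^4 + 3*x^2*y^2*z^2 + x^3*y*z - x*y^3*z - x*y*z^3 - 4*x^2*y^2 - 2*x^2*z^2 + x*y*z - x^2 - y^2 + 2
apply: tr(a^-1 b^-2 a^3 b^-1 a^2 b) = tr(b^-2 a^3 b^-1 a^2 b) * tr(a) - tr(b^-2 a^3 b^-1 a^2 b a) = -x^5*y^3*z + x^6*y^2 + x^4*y^4 + 2*x^4*y^2*z^2 - x^5*y*z + x^3*y^3*z - x^3*y*z^3 - 5*x^4*y^2 - 2*x^2*y^4 - 3*x^2*y^2*z^2 + 3*x^3*y*z + x*y^3*z + x*y*z^3 + 6*x^2*y^2 + x^2*z^2 - 2*x*y*z + y^2 - 2
tr(a b^-1 a^2 b^-1 a^-1 b^-2 a^2) = tr(a^-1 b^-2 a^3 b^-1 a^2) * tr(b) - tr(a^-1 b^-2 a^3 b^-1 a^2 b) = x^5*y^3*z - x^6*y^2 - 2*x^4*y^2*z^2 + x^5*y*z - 3*x^3*y^3*z + x^3*y*z^3 + 4*x^4*y^2 + 4*x^2*y^2*z^2 - 2*x^3*y*z + 2*x*y^3*z - x*y*z^3 - 4*x^2*y^2 - x^2*z^2 - y^2*z^2 + 2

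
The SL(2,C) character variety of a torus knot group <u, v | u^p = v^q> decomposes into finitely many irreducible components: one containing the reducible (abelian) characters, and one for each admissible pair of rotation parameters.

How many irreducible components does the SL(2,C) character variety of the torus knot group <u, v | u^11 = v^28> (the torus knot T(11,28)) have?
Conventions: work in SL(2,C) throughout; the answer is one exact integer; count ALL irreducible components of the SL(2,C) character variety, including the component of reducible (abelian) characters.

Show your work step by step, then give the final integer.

For T(11,28): irreducibility forces the central element u^11 = v^28 to one of +I, -I.
On an irreducible component, tr(u) is locked at 2*cos(pi*alpha/11) for some alpha in 1..10, and tr(v) at 2*cos(pi*beta/28) for some beta in 1..27.
u^11 = (-1)^alpha I and v^28 = (-1)^beta I must agree, so alpha and beta have equal parity.
Enumerate parity-matched pairs: 5*14 odd-odd plus 5*13 even-even gives 135.
Total: 135 irreducible-character components + 1 reducible (abelian) component = 136.

136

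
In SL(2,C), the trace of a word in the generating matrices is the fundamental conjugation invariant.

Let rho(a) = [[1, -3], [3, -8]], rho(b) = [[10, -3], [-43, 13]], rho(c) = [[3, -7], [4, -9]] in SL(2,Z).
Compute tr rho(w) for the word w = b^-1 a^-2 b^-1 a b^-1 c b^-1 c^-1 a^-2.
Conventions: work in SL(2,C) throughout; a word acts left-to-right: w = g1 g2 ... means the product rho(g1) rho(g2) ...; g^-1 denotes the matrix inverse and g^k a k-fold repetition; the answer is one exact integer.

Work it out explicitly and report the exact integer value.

rho(b^-1) = [[13, 3], [43, 10]]
... * rho(a^-1) = [[-8, 3], [-3, 1]]  ->  [[-113, 42], [-374, 139]]
... * rho(a^-1) = [[-8, 3], [-3, 1]]  ->  [[778, -297], [2575, -983]]
... * rho(b^-1) = [[13, 3], [43, 10]]  ->  [[-2657, -636], [-8794, -2105]]
... * rho(a) = [[1, -3], [3, -8]]  ->  [[-4565, 13059], [-15109, 43222]]
... * rho(b^-1) = [[13, 3], [43, 10]]  ->  [[502192, 116895], [1662129, 386893]]
... * rho(c) = [[3, -7], [4, -9]]  ->  [[1974156, -4567399], [6533959, -15116940]]
... * rho(b^-1) = [[13, 3], [43, 10]]  ->  [[-170734129, -39751522], [-565086953, -131567523]]
... * rho(c^-1) = [[-9, 7], [-4, 3]]  ->  [[1695613249, -1314393469], [5612052669, -4350311240]]
... * rho(a^-1) = [[-8, 3], [-3, 1]]  ->  [[-9621725585, 3772446278], [-31845487632, 12485846767]]
... * rho(a^-1) = [[-8, 3], [-3, 1]]  ->  [[65656465846, -25092730477], [217306360755, -83050616129]]
tr = 65656465846 + -83050616129 = -17394150283

-17394150283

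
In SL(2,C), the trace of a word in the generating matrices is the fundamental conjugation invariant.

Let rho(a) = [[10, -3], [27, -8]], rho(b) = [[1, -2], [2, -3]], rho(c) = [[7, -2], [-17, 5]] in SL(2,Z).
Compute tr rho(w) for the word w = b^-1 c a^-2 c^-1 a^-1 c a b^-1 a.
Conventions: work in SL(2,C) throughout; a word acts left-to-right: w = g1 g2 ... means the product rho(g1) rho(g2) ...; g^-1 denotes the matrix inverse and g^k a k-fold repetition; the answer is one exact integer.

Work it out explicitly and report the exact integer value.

935285

rho(b^-1) = [[-3, 2], [-2, 1]]
... * rho(c) = [[7, -2], [-17, 5]]  ->  [[-55, 16], [-31, 9]]
... * rho(a^-1) = [[-8, 3], [-27, 10]]  ->  [[8, -5], [5, -3]]
... * rho(a^-1) = [[-8, 3], [-27, 10]]  ->  [[71, -26], [41, -15]]
... * rho(c^-1) = [[5, 2], [17, 7]]  ->  [[-87, -40], [-50, -23]]
... * rho(a^-1) = [[-8, 3], [-27, 10]]  ->  [[1776, -661], [1021, -380]]
... * rho(c) = [[7, -2], [-17, 5]]  ->  [[23669, -6857], [13607, -3942]]
... * rho(a) = [[10, -3], [27, -8]]  ->  [[51551, -16151], [29636, -9285]]
... * rho(b^-1) = [[-3, 2], [-2, 1]]  ->  [[-122351, 86951], [-70338, 49987]]
... * rho(a) = [[10, -3], [27, -8]]  ->  [[1124167, -328555], [646269, -188882]]
tr = 1124167 + -188882 = 935285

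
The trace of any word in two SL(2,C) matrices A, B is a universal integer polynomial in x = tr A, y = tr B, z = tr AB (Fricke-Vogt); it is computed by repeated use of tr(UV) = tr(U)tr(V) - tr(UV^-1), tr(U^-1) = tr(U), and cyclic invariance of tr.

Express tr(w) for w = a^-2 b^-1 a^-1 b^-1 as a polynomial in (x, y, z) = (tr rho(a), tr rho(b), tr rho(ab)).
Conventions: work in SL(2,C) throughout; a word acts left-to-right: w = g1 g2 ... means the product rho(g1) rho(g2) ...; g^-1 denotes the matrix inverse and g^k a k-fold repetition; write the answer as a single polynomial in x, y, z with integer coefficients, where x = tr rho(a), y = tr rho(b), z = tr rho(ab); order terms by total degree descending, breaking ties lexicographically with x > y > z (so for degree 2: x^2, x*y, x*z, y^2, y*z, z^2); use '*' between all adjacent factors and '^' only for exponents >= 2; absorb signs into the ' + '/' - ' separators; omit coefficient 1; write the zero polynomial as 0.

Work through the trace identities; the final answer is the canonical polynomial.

x*z^2 - y*z - x

trace(a^-1) = trace(a) = x
and trace(a^-2) = trace(a^-1)*trace(a) - trace(1)   [inverse elimination on a] = x^2 - 2
and trace(a^-1 b) = trace(b)*trace(a) - trace(b a)   [inverse elimination on a] = x*y - z
trace(a^-2 b) = trace(a^-1 b)*trace(a) - trace(a^-1 b a)   [inverse elimination on a] = x^2*y - x*z - y
trace(a^-1 b^-1 a^-1) = trace(a^-2)*trace(b) - trace(a^-2 b)   [inverse elimination on b] = x*z - y
trace(b^2) = trace(b)*trace(b) - trace(1)   [square of b] = y^2 - 2
trace(b^2 a) = trace(b)*trace(a b) - trace(a)   [square of b] = y*z - x
trace(b a^-1 b) = trace(b^2)*trace(a) - trace(b^2 a)   [inverse elimination on a] = x*y^2 - y*z - x
trace(b a b a) = trace(a b)*trace(a b) - trace(1)   [split at a repeated a] = z^2 - 2
trace(b a^-1 b a) = trace(b a b)*trace(a) - trace(b a b a)   [inverse elimination on a] = x*y*z - x^2 - z^2 + 2
next, trace(a^-1 b a^-1 b) = trace(b a^-1 b)*trace(a) - trace(b a^-1 b a)   [inverse elimination on a] = x^2*y^2 - 2*x*y*z + z^2 - 2
trace(a^-1 b^-1 a^-1 b) = trace(a^-1 b a^-1)*trace(b) - trace(a^-1 b a^-1 b)   [inverse elimination on b] = x*y*z - y^2 - z^2 + 2
trace(b^-1 a^-1 b^-1 a^-1) = trace(a^-1 b^-1 a^-1)*trace(b) - trace(a^-1 b^-1 a^-1 b)   [inverse elimination on b] = z^2 - 2
trace(a^-2 b^-1 a^-1 b^-1) = trace(b^-1 a^-1 b^-1 a^-1)*trace(a) - trace(b^-1 a^-1 b^-1)   [inverse elimination on a] = x*z^2 - y*z - x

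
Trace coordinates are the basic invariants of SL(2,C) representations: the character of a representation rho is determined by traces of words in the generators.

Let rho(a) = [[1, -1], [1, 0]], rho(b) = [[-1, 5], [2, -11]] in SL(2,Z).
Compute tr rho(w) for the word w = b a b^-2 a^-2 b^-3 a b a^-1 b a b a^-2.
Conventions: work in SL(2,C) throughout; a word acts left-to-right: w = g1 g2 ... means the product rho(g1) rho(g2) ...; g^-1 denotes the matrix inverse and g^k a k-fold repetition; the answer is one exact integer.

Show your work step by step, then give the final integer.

160365466

rho(b) = [[-1, 5], [2, -11]]
... * rho(a) = [[1, -1], [1, 0]]  ->  [[4, 1], [-9, -2]]
... * rho(b^-1) = [[-11, -5], [-2, -1]]  ->  [[-46, -21], [103, 47]]
... * rho(b^-1) = [[-11, -5], [-2, -1]]  ->  [[548, 251], [-1227, -562]]
... * rho(a^-1) = [[0, 1], [-1, 1]]  ->  [[-251, 799], [562, -1789]]
... * rho(a^-1) = [[0, 1], [-1, 1]]  ->  [[-799, 548], [1789, -1227]]
... * rho(b^-1) = [[-11, -5], [-2, -1]]  ->  [[7693, 3447], [-17225, -7718]]
... * rho(b^-1) = [[-11, -5], [-2, -1]]  ->  [[-91517, -41912], [204911, 93843]]
... * rho(b^-1) = [[-11, -5], [-2, -1]]  ->  [[1090511, 499497], [-2441707, -1118398]]
... * rho(a) = [[1, -1], [1, 0]]  ->  [[1590008, -1090511], [-3560105, 2441707]]
... * rho(b) = [[-1, 5], [2, -11]]  ->  [[-3771030, 19945661], [8443519, -44659302]]
... * rho(a^-1) = [[0, 1], [-1, 1]]  ->  [[-19945661, 16174631], [44659302, -36215783]]
... * rho(b) = [[-1, 5], [2, -11]]  ->  [[52294923, -277649246], [-117090868, 621670123]]
... * rho(a) = [[1, -1], [1, 0]]  ->  [[-225354323, -52294923], [504579255, 117090868]]
... * rho(b) = [[-1, 5], [2, -11]]  ->  [[120764477, -551527462], [-270397519, 1234896727]]
... * rho(a^-1) = [[0, 1], [-1, 1]]  ->  [[551527462, -430762985], [-1234896727, 964499208]]
... * rho(a^-1) = [[0, 1], [-1, 1]]  ->  [[430762985, 120764477], [-964499208, -270397519]]
tr = 430762985 + -270397519 = 160365466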